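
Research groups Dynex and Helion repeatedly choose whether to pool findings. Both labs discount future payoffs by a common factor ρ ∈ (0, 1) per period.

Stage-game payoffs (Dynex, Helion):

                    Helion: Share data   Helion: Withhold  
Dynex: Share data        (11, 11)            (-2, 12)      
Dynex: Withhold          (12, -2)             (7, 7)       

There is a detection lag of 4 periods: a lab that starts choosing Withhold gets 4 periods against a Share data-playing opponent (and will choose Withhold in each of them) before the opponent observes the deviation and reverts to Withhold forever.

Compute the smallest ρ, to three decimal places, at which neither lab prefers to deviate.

Deviating for the 4 undetected periods gains 12−11 = 1 per period over cooperation, then loses 11−7 = 4 per period forever once punishment starts.
Gain: 1(1 + ρ + … + ρ^3); loss: 4·ρ^4/(1−ρ).
No profitable deviation ⇔ 1(1−ρ^4) ≤ 4·ρ^4, i.e. ρ^4 ≥ 1/(1+4) = 1/5.
Hence ρ ≥ (1/5)^(1/4) ≈ 0.669.

0.669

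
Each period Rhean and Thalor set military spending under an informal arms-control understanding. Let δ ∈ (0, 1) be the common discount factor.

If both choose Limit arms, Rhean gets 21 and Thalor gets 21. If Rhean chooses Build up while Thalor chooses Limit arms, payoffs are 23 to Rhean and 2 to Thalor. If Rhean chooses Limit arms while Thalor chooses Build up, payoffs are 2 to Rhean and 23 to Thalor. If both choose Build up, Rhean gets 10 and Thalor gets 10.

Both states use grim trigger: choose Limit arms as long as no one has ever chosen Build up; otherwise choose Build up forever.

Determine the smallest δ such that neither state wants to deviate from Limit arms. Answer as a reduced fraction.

One-period gain from deviating is 23 − 21 = 2. The loss is 21 − 10 = 11 in every subsequent period, with present value 11·δ/(1−δ).
Deviation is unprofitable when 11·δ/(1−δ) ≥ 2, i.e. δ/(1−δ) ≥ 2/11.
Equivalently δ ≥ 2/(2+11) = 2/13.

2/13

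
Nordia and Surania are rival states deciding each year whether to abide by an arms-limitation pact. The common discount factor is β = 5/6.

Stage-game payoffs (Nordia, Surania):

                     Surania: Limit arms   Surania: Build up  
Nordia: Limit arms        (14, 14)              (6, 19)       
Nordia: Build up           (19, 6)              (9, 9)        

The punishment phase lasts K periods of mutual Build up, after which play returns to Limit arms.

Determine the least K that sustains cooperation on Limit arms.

Need Σ_{k=1}^{K} β^k ≥ (19−14)/(14−9) = 1.0000 at β = 5/6.
At K = 1 the sum is 0.8333 < 1.0000; at K = 2 it is 1.5278 ≥ 1.0000.
So the minimum punishment length is K = 2.

2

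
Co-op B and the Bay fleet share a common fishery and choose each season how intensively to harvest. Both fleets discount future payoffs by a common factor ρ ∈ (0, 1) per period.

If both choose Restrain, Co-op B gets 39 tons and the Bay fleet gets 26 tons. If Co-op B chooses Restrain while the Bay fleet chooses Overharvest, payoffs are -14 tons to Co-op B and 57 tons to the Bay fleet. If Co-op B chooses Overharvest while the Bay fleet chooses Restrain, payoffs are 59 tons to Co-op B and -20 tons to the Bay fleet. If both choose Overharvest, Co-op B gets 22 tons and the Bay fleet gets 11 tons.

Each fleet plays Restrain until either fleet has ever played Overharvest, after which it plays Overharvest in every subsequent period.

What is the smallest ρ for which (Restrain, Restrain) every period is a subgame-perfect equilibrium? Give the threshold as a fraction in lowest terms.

For Co-op B: deviation gain 59−39 = 20, per-period punishment loss 39−22 = 17. IC gives ρ ≥ 20/37.
For the Bay fleet: gain 31, loss 15 per period, so ρ ≥ 31/46.
The tighter constraint is the Bay fleet's, so cooperation needs ρ ≥ 31/46.

31/46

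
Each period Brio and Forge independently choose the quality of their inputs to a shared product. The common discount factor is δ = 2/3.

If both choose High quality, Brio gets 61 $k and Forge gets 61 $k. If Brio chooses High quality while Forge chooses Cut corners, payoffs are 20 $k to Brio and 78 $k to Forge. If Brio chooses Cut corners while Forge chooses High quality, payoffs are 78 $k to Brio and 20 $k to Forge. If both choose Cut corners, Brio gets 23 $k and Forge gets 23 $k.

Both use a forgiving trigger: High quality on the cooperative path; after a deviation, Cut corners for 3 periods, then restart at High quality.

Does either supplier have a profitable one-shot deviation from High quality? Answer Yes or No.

No

A one-shot deviation gives 78 now, then 23 for 3 periods, then back to 61.
Gain from deviating: (78−61) today; loss: (61−23) in each of the next 3 periods.
No-deviation condition: (61−23)(δ+…+δ^3) ≥ 78−61, i.e. δ+…+δ^3 ≥ 17/38.
At δ = 2/3: δ+…+δ^3 = 1.4074 ≥ 0.4474.
So cooperation is sustainable.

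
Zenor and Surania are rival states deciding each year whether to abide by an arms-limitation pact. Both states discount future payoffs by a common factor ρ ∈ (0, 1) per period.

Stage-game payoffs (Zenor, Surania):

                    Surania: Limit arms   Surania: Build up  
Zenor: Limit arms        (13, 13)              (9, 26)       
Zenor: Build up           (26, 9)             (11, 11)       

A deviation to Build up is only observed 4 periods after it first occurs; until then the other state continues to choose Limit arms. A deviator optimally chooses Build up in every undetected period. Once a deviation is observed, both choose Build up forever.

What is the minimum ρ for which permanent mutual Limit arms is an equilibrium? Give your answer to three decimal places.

Deviating for the 4 undetected periods gains 26−13 = 13 per period over cooperation, then loses 13−11 = 2 per period forever once punishment starts.
Gain: 13(1 + ρ + … + ρ^3); loss: 2·ρ^4/(1−ρ).
No profitable deviation ⇔ 13(1−ρ^4) ≤ 2·ρ^4, i.e. ρ^4 ≥ 13/(13+2) = 13/15.
Hence ρ ≥ (13/15)^(1/4) ≈ 0.965.

0.965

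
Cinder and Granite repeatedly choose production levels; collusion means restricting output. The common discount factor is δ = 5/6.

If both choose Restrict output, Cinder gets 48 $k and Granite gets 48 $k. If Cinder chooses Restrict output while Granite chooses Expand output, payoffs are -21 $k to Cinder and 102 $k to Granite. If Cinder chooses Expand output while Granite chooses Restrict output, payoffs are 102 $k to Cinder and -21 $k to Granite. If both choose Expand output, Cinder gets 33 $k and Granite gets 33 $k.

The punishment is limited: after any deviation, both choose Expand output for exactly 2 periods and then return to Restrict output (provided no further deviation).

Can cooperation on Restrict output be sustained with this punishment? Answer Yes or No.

Comparing payoff streams over the 3 periods until play realigns: cooperate → 48(1+δ+…+δ^2); deviate → 102 + 33(δ+…+δ^2).
Cooperation is sustained iff (48−33)(δ+…+δ^2) ≥ 102−48.
δ+…+δ^2 = 5/6·(1−(5/6)^2)/(1−5/6) = 1.5278, and (102−48)/(48−33) = 3.6000.
1.5278 < 3.6000, so cooperation is not sustainable.

No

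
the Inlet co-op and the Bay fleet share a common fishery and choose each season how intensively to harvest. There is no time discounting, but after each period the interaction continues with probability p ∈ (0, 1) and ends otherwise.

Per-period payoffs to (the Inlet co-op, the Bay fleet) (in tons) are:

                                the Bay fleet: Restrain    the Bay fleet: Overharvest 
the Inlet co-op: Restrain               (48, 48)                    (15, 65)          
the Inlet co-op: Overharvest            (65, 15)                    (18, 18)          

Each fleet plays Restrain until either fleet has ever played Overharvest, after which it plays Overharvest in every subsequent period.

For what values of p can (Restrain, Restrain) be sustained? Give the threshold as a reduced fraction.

Expected cooperation value is 48 + p·48 + p²·48 + … = 48/(1−p); deviation gives 65 + p·18/(1−p).
48 ≥ 65(1−p) + 18p ⇒ 47p ≥ 17 ⇒ p ≥ 17/47.

17/47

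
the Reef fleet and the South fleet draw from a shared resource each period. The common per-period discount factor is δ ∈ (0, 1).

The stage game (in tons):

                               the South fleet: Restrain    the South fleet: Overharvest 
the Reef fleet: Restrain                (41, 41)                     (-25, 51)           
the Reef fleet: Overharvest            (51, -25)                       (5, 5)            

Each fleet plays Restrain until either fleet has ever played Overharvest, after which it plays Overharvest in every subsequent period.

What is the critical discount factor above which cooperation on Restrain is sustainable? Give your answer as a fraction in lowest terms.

41/(1−δ) ≥ 51 + 5δ/(1−δ)
41 ≥ 51 − 46δ
δ ≥ 10/46 = 5/23.

5/23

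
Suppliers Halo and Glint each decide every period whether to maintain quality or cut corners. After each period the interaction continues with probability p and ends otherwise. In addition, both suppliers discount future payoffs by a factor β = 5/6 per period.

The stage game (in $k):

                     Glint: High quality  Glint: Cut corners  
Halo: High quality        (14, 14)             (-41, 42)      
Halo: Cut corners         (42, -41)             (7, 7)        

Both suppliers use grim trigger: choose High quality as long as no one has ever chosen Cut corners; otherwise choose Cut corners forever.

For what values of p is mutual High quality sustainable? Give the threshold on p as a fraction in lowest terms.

With continuation probability p and discount β, the effective per-period discount factor is βp.
Grim-trigger IC: βp ≥ (42−14)/(42−7) = 4/5.
So p ≥ (4/5)/(5/6) = 24/25.

24/25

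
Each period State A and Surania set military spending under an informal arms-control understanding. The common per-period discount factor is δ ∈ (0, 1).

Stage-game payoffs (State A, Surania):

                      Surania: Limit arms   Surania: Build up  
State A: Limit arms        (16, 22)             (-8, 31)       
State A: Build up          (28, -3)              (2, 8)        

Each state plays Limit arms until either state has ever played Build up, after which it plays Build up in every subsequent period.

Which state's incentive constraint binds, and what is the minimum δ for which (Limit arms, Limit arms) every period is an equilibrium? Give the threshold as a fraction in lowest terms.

State A; δ ≥ 6/13

State A's threshold: (28−16)/(28−2) = 6/13.
Surania's threshold: (31−22)/(31−8) = 9/23.
6/13 > 9/23, so State A binds and δ* = 6/13.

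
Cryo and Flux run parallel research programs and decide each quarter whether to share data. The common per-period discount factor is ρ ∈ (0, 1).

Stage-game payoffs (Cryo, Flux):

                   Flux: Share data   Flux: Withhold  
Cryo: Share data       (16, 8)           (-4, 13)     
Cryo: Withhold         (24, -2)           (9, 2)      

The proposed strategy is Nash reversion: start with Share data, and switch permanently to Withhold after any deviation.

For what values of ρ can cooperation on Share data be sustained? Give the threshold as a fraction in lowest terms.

Cryo's threshold: (24−16)/(24−9) = 8/15.
Flux's threshold: (13−8)/(13−2) = 5/11.
8/15 > 5/11, so Cryo binds and ρ* = 8/15.

8/15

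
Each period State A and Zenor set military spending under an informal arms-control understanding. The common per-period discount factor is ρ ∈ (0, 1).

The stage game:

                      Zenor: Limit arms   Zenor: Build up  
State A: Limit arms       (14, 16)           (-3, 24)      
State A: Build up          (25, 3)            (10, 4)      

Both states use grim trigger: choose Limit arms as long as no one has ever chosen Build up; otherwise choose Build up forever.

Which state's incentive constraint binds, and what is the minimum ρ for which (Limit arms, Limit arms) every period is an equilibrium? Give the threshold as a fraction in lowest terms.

State A; ρ ≥ 11/15

State A's threshold: (25−14)/(25−10) = 11/15.
Zenor's threshold: (24−16)/(24−4) = 2/5.
11/15 > 2/5, so State A binds and ρ* = 11/15.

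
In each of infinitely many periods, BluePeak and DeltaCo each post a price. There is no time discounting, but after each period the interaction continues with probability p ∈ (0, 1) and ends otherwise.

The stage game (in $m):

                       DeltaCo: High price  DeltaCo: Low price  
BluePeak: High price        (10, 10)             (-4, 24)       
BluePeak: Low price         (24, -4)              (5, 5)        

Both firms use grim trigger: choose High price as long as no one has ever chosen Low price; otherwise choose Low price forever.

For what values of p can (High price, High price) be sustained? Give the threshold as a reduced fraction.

14/19

With no time discounting, the continuation probability p plays the role of the discount factor.
Grim-trigger IC: 10/(1−p) ≥ 24 + 5p/(1−p) ⇒ p ≥ (24−10)/(24−5) = 14/19.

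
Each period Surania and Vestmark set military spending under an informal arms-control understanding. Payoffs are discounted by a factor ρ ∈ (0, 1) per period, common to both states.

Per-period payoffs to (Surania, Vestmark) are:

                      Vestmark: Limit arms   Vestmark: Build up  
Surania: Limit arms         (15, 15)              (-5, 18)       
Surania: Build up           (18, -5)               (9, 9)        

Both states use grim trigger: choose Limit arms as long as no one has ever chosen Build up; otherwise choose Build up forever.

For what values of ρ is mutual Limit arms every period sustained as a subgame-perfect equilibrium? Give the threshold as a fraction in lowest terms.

1/3

15/(1−ρ) ≥ 18 + 9ρ/(1−ρ)
15 ≥ 18 − 9ρ
ρ ≥ 3/9 = 1/3.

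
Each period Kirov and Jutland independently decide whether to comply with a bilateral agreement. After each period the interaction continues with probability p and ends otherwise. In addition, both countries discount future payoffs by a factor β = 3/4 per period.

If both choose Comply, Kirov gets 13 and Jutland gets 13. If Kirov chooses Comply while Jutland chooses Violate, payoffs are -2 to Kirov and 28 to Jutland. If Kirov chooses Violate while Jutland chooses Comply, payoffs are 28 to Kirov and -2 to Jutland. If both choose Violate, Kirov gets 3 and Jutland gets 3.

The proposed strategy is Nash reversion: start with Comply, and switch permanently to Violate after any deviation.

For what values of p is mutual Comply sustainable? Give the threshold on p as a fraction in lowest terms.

With continuation probability p and discount β, the effective per-period discount factor is βp.
Grim-trigger IC: βp ≥ (28−13)/(28−3) = 3/5.
So p ≥ (3/5)/(3/4) = 4/5.

4/5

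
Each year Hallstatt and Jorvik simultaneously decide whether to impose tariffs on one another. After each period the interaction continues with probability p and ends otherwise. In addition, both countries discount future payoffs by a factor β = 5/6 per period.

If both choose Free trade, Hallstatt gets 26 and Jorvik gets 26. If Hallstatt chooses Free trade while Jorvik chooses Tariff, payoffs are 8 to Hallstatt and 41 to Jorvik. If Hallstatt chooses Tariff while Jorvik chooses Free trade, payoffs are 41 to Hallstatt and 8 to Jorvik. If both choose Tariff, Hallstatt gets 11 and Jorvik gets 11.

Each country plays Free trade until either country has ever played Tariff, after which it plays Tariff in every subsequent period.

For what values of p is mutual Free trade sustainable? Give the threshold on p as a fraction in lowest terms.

3/5

Expected continuation weight on next period's payoff is β·p = 5/6·p, which plays the role of the discount factor.
Cooperation requires 5/6·p ≥ (41−26)/(41−11) = 1/2, hence p ≥ 3/5.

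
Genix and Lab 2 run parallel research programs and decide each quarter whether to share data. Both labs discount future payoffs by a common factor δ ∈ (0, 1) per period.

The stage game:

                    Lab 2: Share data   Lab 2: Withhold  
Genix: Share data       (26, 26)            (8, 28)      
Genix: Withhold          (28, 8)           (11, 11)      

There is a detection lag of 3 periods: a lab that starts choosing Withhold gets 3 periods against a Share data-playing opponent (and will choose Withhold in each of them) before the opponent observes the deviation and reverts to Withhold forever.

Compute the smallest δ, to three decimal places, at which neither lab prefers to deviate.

Deviating for the 3 undetected periods gains 28−26 = 2 per period over cooperation, then loses 26−11 = 15 per period forever once punishment starts.
Gain: 2(1 + δ + … + δ^2); loss: 15·δ^3/(1−δ).
No profitable deviation ⇔ 2(1−δ^3) ≤ 15·δ^3, i.e. δ^3 ≥ 2/(2+15) = 2/17.
Hence δ ≥ (2/17)^(1/3) ≈ 0.490.

0.490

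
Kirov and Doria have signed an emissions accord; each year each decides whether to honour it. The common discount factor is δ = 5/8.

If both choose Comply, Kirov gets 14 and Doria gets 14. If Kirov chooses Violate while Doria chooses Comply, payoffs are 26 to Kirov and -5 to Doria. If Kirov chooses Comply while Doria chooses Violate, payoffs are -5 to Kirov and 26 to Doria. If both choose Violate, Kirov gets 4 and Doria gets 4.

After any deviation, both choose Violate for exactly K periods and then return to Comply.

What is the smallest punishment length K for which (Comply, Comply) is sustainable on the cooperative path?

3

Need Σ_{k=1}^{K} δ^k ≥ (26−14)/(14−4) = 1.2000 at δ = 5/8.
At K = 2 the sum is 1.0156 < 1.2000; at K = 3 it is 1.2598 ≥ 1.2000.
So the minimum punishment length is K = 3.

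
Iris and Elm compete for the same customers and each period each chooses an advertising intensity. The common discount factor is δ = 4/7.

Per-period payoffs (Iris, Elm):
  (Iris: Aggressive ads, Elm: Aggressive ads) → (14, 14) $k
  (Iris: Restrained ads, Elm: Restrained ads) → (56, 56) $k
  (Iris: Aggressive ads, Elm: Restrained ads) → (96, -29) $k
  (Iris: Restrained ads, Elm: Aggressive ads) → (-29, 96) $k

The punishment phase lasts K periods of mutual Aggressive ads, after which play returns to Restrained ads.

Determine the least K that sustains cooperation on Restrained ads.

Need Σ_{k=1}^{K} δ^k ≥ (96−56)/(56−14) = 0.9524 at δ = 4/7.
At K = 2 the sum is 0.8980 < 0.9524; at K = 3 it is 1.0845 ≥ 0.9524.
So the minimum punishment length is K = 3.

3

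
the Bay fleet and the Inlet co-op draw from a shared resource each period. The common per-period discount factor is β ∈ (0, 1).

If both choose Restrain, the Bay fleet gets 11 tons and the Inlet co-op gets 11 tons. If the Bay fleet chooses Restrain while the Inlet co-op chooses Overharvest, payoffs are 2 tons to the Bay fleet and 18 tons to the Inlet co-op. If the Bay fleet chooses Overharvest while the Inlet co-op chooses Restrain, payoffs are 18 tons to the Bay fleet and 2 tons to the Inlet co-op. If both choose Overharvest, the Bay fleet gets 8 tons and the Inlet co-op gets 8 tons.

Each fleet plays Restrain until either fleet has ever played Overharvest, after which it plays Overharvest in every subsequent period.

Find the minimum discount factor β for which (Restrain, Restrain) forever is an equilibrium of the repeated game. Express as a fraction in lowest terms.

Under grim trigger the critical discount factor is (T−C)/(T−P) with T = 18, C = 11, P = 8.
β* = (18−11)/(18−8) = 7/10.

7/10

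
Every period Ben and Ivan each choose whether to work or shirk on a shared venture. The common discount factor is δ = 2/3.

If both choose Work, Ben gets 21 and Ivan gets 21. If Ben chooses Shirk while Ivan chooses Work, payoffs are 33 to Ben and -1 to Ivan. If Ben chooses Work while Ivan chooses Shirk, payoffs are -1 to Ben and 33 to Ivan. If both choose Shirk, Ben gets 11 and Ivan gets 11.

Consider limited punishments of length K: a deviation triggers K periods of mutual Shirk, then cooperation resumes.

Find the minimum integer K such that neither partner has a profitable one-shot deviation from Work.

3

No profitable deviation requires (21−11)(δ+…+δ^K) ≥ 33−21, i.e. δ+…+δ^K ≥ 6/5 ≈ 1.2000.
With δ = 2/3, the partial sums are K=1: 0.6667, K=2: 1.1111, K=3: 1.4074.
K = 3 is the first length at which the sum reaches 1.2000.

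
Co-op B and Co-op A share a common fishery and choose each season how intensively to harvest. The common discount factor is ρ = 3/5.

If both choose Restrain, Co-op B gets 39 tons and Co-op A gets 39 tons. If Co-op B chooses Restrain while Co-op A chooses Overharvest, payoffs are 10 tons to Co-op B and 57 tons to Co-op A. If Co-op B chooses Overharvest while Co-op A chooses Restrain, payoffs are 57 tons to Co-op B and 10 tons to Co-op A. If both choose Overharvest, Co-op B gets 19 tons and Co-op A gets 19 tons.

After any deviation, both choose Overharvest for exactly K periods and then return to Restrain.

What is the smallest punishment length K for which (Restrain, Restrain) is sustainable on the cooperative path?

Need Σ_{k=1}^{K} ρ^k ≥ (57−39)/(39−19) = 0.9000 at ρ = 3/5.
At K = 1 the sum is 0.6000 < 0.9000; at K = 2 it is 0.9600 ≥ 0.9000.
So the minimum punishment length is K = 2.

2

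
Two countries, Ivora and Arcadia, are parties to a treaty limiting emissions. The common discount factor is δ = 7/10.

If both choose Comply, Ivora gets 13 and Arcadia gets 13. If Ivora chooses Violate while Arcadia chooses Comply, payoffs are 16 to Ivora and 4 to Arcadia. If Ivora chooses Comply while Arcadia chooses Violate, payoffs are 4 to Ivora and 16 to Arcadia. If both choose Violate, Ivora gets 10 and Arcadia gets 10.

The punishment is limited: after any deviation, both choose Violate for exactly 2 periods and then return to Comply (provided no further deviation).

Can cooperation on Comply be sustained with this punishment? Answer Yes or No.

A one-shot deviation gives 16 now, then 10 for 2 periods, then back to 13.
Gain from deviating: (16−13) today; loss: (13−10) in each of the next 2 periods.
No-deviation condition: (13−10)(δ+…+δ^2) ≥ 16−13, i.e. δ+…+δ^2 ≥ 1.
At δ = 7/10: δ+…+δ^2 = 1.1900 ≥ 1.0000.
So cooperation is sustainable.

Yes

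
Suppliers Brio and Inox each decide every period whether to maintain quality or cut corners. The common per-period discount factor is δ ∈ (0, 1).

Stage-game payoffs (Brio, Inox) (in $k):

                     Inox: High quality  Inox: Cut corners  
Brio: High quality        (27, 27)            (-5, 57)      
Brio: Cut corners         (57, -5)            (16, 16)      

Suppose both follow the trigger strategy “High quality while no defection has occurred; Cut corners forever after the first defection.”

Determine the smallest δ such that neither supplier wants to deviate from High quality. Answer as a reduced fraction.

Cooperation forever yields 27 each period: 27/(1−δ).
Deviating yields 57 once, then 16 forever: 57 + 16δ/(1−δ).
No profitable deviation requires 27/(1−δ) ≥ 57 + 16δ/(1−δ).
Multiplying by (1−δ): 27 ≥ 57(1−δ) + 16δ = 57 − 41δ.
So 41δ ≥ 30, i.e. δ ≥ 30/41.

30/41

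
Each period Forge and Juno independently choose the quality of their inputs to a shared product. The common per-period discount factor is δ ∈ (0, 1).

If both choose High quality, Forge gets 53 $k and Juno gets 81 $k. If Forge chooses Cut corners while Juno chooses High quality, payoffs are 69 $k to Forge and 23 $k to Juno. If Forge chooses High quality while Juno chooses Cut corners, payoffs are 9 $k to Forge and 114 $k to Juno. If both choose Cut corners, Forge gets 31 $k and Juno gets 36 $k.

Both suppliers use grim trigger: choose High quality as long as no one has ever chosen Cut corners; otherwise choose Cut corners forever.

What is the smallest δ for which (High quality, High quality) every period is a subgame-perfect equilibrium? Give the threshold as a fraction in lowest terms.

For Forge: deviation gain 69−53 = 16, per-period punishment loss 53−31 = 22. IC gives δ ≥ 16/38 = 8/19.
For Juno: gain 33, loss 45 per period, so δ ≥ 33/78 = 11/26.
The tighter constraint is Juno's, so cooperation needs δ ≥ 11/26.

11/26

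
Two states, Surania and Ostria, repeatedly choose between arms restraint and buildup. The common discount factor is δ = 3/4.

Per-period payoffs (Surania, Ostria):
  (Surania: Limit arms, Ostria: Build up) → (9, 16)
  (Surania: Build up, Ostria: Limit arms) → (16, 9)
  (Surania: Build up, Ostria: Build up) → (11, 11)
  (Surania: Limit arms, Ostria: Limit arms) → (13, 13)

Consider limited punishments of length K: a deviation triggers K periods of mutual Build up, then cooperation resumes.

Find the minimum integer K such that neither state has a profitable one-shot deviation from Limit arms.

Need Σ_{k=1}^{K} δ^k ≥ (16−13)/(13−11) = 1.5000 at δ = 3/4.
At K = 2 the sum is 1.3125 < 1.5000; at K = 3 it is 1.7344 ≥ 1.5000.
So the minimum punishment length is K = 3.

3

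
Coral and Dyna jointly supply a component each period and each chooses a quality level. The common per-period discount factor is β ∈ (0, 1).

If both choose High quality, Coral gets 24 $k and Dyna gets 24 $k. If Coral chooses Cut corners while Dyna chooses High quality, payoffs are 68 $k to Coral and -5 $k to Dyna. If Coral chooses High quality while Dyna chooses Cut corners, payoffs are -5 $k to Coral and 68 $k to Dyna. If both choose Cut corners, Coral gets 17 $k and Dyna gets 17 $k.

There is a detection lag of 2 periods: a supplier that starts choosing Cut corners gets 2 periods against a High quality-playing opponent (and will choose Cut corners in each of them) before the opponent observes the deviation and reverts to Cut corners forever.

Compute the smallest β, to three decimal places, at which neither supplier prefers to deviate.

A deviator earns 68 for 2 periods, then 17 forever; cooperating earns 24 forever. Multiplying the IC by (1−β):
24 ≥ 68(1−β^2) + 17β^2, so 51·β^2 ≥ 44 and β^2 ≥ 44/51.
β ≥ (44/51)^(1/2) ≈ 0.929.

0.929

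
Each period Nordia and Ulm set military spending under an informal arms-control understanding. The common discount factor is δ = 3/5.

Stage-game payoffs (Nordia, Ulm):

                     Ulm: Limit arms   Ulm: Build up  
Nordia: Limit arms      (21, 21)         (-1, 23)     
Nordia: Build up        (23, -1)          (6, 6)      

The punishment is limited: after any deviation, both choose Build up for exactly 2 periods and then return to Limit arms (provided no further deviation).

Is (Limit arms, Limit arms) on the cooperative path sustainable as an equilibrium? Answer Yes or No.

A one-shot deviation gives 23 now, then 6 for 2 periods, then back to 21.
Gain from deviating: (23−21) today; loss: (21−6) in each of the next 2 periods.
No-deviation condition: (21−6)(δ+…+δ^2) ≥ 23−21, i.e. δ+…+δ^2 ≥ 2/15.
At δ = 3/5: δ+…+δ^2 = 0.9600 ≥ 0.1333.
So cooperation is sustainable.

Yes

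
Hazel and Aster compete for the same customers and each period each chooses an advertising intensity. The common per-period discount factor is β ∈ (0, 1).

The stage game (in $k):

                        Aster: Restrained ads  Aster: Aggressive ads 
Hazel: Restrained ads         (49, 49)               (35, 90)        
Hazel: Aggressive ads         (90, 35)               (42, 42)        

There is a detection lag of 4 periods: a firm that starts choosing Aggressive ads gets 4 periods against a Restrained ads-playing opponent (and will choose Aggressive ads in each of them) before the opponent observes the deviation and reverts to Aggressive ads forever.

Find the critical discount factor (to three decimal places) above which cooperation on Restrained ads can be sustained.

Deviating for the 4 undetected periods gains 90−49 = 41 per period over cooperation, then loses 49−42 = 7 per period forever once punishment starts.
Gain: 41(1 + β + … + β^3); loss: 7·β^4/(1−β).
No profitable deviation ⇔ 41(1−β^4) ≤ 7·β^4, i.e. β^4 ≥ 41/(41+7) = 41/48.
Hence β ≥ (41/48)^(1/4) ≈ 0.961.

0.961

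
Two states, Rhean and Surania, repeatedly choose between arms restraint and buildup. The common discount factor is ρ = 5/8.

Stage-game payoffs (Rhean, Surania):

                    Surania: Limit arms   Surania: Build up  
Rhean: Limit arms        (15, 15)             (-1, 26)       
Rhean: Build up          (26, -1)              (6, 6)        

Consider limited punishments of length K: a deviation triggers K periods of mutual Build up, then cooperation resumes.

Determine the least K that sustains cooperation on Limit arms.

3

IC: ρ(1−ρ^K)/(1−ρ) ≥ (26−15)/(15−6) = 11/9.
With ρ = 5/8: need 1 − ρ^K ≥ 11/9·(1−5/8)/(5/8), i.e. ρ^K ≤ 0.2667.
Since (5/8)^2 = 0.3906 and (5/8)^3 = 0.2441, the smallest such K is 3.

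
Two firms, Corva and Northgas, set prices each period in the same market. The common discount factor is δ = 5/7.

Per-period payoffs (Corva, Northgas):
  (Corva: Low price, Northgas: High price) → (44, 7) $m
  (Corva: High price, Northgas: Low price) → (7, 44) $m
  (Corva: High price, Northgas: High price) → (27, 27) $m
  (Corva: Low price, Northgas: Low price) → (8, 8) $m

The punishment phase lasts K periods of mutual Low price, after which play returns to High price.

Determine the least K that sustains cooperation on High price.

2

IC: δ(1−δ^K)/(1−δ) ≥ (44−27)/(27−8) = 17/19.
With δ = 5/7: need 1 − δ^K ≥ 17/19·(1−5/7)/(5/7), i.e. δ^K ≤ 0.6421.
Since (5/7)^1 = 0.7143 and (5/7)^2 = 0.5102, the smallest such K is 2.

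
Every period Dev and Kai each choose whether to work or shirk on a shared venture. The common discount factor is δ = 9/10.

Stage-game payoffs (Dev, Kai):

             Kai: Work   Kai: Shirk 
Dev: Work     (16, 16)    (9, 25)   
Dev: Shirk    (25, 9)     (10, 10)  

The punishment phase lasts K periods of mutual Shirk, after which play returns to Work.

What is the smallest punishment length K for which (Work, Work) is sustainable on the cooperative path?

2

Need Σ_{k=1}^{K} δ^k ≥ (25−16)/(16−10) = 1.5000 at δ = 9/10.
At K = 1 the sum is 0.9000 < 1.5000; at K = 2 it is 1.7100 ≥ 1.5000.
So the minimum punishment length is K = 2.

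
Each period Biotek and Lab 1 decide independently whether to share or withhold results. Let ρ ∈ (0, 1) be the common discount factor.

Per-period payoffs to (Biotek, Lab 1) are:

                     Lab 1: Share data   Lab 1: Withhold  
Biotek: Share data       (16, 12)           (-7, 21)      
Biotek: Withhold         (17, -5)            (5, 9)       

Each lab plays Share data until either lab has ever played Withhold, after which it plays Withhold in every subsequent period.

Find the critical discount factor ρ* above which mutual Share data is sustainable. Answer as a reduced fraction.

3/4

Biotek's threshold: (17−16)/(17−5) = 1/12.
Lab 1's threshold: (21−12)/(21−9) = 3/4.
1/12 < 3/4, so Lab 1 binds and ρ* = 3/4.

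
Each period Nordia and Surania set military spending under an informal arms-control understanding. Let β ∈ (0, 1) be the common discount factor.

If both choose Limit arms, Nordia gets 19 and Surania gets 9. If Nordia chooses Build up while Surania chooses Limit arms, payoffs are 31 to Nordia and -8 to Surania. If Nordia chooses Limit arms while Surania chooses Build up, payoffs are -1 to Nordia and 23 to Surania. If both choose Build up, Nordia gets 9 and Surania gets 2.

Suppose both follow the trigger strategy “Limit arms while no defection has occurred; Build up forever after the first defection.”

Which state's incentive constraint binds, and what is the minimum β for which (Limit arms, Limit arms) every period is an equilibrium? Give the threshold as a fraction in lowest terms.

For Nordia: deviation gain 31−19 = 12, per-period punishment loss 19−9 = 10. IC gives β ≥ 12/22 = 6/11.
For Surania: gain 14, loss 7 per period, so β ≥ 14/21 = 2/3.
The tighter constraint is Surania's, so cooperation needs β ≥ 2/3.

Surania; β ≥ 2/3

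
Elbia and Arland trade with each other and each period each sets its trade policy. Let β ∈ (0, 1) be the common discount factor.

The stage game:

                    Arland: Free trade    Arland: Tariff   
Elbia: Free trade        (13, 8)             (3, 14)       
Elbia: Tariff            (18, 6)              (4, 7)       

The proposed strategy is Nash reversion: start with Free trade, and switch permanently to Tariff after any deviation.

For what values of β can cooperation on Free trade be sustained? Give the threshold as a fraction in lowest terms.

6/7

For Elbia: deviation gain 18−13 = 5, per-period punishment loss 13−4 = 9. IC gives β ≥ 5/14.
For Arland: gain 6, loss 1 per period, so β ≥ 6/7.
The tighter constraint is Arland's, so cooperation needs β ≥ 6/7.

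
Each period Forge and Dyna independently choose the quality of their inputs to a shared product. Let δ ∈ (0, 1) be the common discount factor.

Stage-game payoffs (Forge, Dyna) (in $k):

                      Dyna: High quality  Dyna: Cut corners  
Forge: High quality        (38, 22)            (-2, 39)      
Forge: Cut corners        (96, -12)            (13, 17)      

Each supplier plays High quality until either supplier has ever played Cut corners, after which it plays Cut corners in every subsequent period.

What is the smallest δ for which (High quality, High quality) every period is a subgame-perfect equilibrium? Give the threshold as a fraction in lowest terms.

Forge's threshold: (96−38)/(96−13) = 58/83.
Dyna's threshold: (39−22)/(39−17) = 17/22.
58/83 < 17/22, so Dyna binds and δ* = 17/22.

17/22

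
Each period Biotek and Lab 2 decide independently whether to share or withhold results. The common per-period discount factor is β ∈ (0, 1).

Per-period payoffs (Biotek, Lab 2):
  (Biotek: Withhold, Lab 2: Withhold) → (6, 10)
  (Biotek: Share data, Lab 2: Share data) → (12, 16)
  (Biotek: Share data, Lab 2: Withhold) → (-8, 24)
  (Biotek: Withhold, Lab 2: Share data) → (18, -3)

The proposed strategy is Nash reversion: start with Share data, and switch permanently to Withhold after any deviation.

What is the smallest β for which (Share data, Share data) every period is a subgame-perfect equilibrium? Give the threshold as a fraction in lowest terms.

4/7

Biotek: cooperation gives 12 each period; deviation gives 18 once then 6 forever.
  12/(1−β) ≥ 18 + 6β/(1−β) ⇒ β ≥ 6/12 = 1/2.
Lab 2: cooperation gives 16 each period; deviation gives 24 once then 10 forever.
  β ≥ 8/14 = 4/7.
Both must hold, so the binding constraint is Lab 2's: β ≥ 4/7.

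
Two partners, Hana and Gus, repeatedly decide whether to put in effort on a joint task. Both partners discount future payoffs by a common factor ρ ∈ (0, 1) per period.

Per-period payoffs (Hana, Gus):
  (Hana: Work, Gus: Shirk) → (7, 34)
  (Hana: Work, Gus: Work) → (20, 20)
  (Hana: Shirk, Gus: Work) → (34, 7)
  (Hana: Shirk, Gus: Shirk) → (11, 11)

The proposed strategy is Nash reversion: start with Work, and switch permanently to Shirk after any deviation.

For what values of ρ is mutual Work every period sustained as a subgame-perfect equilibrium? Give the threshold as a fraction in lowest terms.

Cooperation forever yields 20 each period: 20/(1−ρ).
Deviating yields 34 once, then 11 forever: 34 + 11ρ/(1−ρ).
No profitable deviation requires 20/(1−ρ) ≥ 34 + 11ρ/(1−ρ).
Multiplying by (1−ρ): 20 ≥ 34(1−ρ) + 11ρ = 34 − 23ρ.
So 23ρ ≥ 14, i.e. ρ ≥ 14/23.

14/23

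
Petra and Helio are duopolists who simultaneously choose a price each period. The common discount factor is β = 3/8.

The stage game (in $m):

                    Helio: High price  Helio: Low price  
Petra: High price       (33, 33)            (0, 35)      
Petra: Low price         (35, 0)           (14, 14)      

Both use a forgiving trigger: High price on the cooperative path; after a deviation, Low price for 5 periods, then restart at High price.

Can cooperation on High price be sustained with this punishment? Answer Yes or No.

IC: β+…+β^5 ≥ (35−33)/(33−14) = 2/19.
At β = 3/8: partial sum = 0.5956 ≥ 0.1053. Cooperation sustainable.

Yes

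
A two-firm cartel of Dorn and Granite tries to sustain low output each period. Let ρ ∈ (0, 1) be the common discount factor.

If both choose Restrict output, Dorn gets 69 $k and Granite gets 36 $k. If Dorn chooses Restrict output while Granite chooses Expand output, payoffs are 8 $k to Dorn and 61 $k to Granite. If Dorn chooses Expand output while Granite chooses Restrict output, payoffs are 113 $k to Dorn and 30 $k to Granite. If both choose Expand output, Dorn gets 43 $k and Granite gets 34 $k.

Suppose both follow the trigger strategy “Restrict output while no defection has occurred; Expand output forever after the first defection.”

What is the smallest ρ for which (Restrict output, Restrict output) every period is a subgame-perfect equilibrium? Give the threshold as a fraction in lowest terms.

25/27

Dorn's threshold: (113−69)/(113−43) = 22/35.
Granite's threshold: (61−36)/(61−34) = 25/27.
22/35 < 25/27, so Granite binds and ρ* = 25/27.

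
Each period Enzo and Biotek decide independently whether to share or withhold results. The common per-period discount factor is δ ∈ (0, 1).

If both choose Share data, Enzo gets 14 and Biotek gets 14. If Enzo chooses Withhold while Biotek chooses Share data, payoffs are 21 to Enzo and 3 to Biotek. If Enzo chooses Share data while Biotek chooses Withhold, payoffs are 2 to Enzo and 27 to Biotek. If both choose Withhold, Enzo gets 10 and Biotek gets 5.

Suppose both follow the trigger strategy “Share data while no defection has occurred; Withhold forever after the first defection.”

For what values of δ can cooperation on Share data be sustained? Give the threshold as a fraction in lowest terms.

7/11

Enzo's threshold: (21−14)/(21−10) = 7/11.
Biotek's threshold: (27−14)/(27−5) = 13/22.
7/11 > 13/22, so Enzo binds and δ* = 7/11.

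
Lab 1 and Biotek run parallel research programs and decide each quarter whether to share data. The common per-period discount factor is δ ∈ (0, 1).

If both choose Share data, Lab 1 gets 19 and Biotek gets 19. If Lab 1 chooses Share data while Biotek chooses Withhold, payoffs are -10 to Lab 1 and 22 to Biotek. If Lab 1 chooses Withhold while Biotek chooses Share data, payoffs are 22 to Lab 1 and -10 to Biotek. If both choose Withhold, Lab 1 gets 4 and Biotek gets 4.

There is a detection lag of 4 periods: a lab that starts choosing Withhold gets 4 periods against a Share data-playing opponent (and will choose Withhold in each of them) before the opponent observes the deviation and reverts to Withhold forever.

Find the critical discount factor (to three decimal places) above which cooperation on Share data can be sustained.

0.639

The best deviation is to choose Withhold for all 4 undetected periods, earning 22 each, then 4 forever once detected.
Deviation value: 22(1−δ^4)/(1−δ) + 4δ^4/(1−δ); cooperation value: 19/(1−δ).
IC: 19 ≥ 22(1−δ^4) + 4δ^4 = 22 − 18δ^4.
So δ^4 ≥ 3/18 = 1/6, giving δ ≥ (1/6)^(1/4) ≈ 0.639.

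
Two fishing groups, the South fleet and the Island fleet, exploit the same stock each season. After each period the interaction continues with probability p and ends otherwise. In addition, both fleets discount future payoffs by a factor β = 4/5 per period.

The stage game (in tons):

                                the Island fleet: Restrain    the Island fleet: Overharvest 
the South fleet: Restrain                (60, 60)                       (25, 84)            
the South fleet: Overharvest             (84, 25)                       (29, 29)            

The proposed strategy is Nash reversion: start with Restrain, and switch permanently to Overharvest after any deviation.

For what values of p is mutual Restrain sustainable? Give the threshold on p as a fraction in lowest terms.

6/11

Expected continuation weight on next period's payoff is β·p = 4/5·p, which plays the role of the discount factor.
Cooperation requires 4/5·p ≥ (84−60)/(84−29) = 24/55, hence p ≥ 6/11.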